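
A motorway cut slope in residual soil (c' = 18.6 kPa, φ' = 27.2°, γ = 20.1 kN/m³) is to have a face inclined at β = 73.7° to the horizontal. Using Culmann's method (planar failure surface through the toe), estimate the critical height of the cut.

Culmann's analysis gives the critical failure plane at α_cr = (β + φ')/2 = (73.7 + 27.2)/2 = 50.5°, and the critical height
H_c = (4c'/γ) · sinβ cosφ' / [1 − cos(β − φ')]
    = (4·18.6/20.1) · sin73.7°·cos27.2° / [1 − cos(46.5°)]
    = 3.701 · 0.9598·0.8894 / [1 − 0.6884]
    = 3.701 · 0.8537 / 0.3116
    = 10.14 m

H_c = 10.14 m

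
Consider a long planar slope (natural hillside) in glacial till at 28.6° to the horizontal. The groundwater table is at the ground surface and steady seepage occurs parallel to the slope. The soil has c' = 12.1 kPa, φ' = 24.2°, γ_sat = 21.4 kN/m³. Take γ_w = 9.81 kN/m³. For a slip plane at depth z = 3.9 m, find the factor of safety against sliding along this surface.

With seepage parallel to the slope and the water table at the surface, the effective normal stress on the slip plane uses the buoyant unit weight γ' = γ_sat − γ_w while the driving shear stress uses γ_sat:
FS = [c' + γ' z cos²β tanφ'] / [γ_sat z sinβ cosβ]
γ' = 21.4 − 9.81 = 11.59 kN/m³
Numerator = 12.1 + 11.59·3.9·cos²28.6°·tan24.2° = 12.1 + 11.59·3.9·0.7709·0.4494 = 27.759 kPa
Denominator = 21.4·3.9·sin28.6°·cos28.6° = 21.4·3.9·0.4787·0.8780 = 35.077 kPa
FS = 27.759 / 35.077 = 0.791

FS = 0.79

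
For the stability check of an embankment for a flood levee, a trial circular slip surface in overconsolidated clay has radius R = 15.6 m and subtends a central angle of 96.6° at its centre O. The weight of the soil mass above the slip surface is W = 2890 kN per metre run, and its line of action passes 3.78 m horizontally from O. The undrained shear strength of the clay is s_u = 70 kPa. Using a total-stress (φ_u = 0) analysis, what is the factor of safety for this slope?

FS = 2.63

Taking moments about the centre O, the resisting moment is provided by the undrained shear strength acting along the arc:
Arc length L_a = R·θ = 15.6·(96.6°·π/180) = 15.6·1.6860 = 26.30 m
M_R = s_u·L_a·R = 70·26.30·15.6 = 28721.1 kN·m/m
M_D = W·d = 2890·3.78 = 10924.2 kN·m/m
FS = M_R / M_D = 28721.1 / 10924.2 = 2.629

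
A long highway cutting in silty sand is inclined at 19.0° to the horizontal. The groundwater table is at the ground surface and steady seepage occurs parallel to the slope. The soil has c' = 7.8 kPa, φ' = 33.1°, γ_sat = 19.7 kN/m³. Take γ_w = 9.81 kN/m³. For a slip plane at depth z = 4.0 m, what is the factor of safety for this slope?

FS = 1.27

With seepage parallel to the slope and the water table at the surface, the effective normal stress on the slip plane uses the buoyant unit weight γ' = γ_sat − γ_w while the driving shear stress uses γ_sat:
FS = [c' + γ' z cos²β tanφ'] / [γ_sat z sinβ cosβ]
γ' = 19.7 − 9.81 = 9.89 kN/m³
Numerator = 7.8 + 9.89·4.0·cos²19.0°·tan33.1° = 7.8 + 9.89·4.0·0.8940·0.6519 = 30.855 kPa
Denominator = 19.7·4.0·sin19.0°·cos19.0° = 19.7·4.0·0.3256·0.9455 = 24.257 kPa
FS = 30.855 / 24.257 = 1.272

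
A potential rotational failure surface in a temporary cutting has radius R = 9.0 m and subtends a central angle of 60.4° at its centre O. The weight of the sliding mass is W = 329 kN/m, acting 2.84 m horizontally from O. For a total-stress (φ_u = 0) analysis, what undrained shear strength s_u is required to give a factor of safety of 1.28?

s_u = 14.0 kPa

FS = s_u·L_a·R / (W·d), so s_u = FS·W·d / (L_a·R).
Arc length L_a = R·θ = 9.0·(60.4°·π/180) = 9.0·1.0542 = 9.49 m
s_u = 1.28·329·2.84 / (9.49·9.0) = 1196.0 / 85.39 = 14.01 kPa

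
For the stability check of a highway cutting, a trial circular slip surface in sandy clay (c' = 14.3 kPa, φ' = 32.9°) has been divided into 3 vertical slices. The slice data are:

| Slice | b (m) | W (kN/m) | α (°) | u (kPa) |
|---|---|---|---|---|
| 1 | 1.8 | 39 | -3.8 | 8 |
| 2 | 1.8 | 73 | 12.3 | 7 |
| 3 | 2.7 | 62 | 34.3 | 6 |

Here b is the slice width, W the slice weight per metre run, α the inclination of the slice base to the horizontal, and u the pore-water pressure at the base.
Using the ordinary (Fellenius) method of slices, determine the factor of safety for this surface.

Ordinary method of slices: FS = Σ[c'·Δl_i + (W_i cosα_i − u_i·Δl_i)·tanφ'] / Σ W_i sinα_i, with Δl_i = b_i / cosα_i.
Slice 1: Δl = 1.8/cos(-3.8°) = 1.804 m; N'_1 = 39·cos(-3.8°) − 8·1.804 = 24.5; c'Δl = 25.80; W sinα = -2.6
Slice 2: Δl = 1.8/cos12.3° = 1.842 m; N'_2 = 73·cos12.3° − 7·1.842 = 58.4; c'Δl = 26.34; W sinα = 15.6
Slice 3: Δl = 2.7/cos34.3° = 3.268 m; N'_3 = 62·cos34.3° − 6·3.268 = 31.6; c'Δl = 46.74; W sinα = 34.9
Σc'Δl = 98.9 kN/m; ΣN' = 114.5 kN/m; ΣW sinα = 47.9 kN/m
Resisting = 98.9 + 114.5·tan32.9° = 98.9 + 74.1 = 173.0 kN/m
FS = 173.0 / 47.9 = 3.611

FS = 3.61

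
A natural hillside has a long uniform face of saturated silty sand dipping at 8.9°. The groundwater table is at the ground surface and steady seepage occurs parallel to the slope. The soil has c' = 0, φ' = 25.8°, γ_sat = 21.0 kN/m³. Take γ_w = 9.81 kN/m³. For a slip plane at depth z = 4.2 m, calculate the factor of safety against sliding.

FS = 1.64

With seepage parallel to the slope and the water table at the surface, the effective normal stress on the slip plane uses the buoyant unit weight γ' = γ_sat − γ_w while the driving shear stress uses γ_sat:
FS = [c' + γ' z cos²β tanφ'] / [γ_sat z sinβ cosβ]
(For c' = 0 this reduces to FS = (γ'/γ_sat)·tanφ'/tanβ.)
γ' = 21.0 − 9.81 = 11.19 kN/m³
Numerator = 0.0 + 11.19·4.2·cos²8.9°·tan25.8° = 0.0 + 11.19·4.2·0.9761·0.4834 = 22.176 kPa
Denominator = 21.0·4.2·sin8.9°·cos8.9° = 21.0·4.2·0.1547·0.9880 = 13.481 kPa
FS = 22.176 / 13.481 = 1.645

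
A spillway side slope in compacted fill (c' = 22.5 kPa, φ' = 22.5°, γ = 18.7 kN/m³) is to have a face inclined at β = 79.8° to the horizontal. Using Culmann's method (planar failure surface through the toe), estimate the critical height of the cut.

Culmann's analysis gives the critical failure plane at α_cr = (β + φ')/2 = (79.8 + 22.5)/2 = 51.1°, and the critical height
H_c = (4c'/γ) · sinβ cosφ' / [1 − cos(β − φ')]
    = (4·22.5/18.7) · sin79.8°·cos22.5° / [1 − cos(57.3°)]
    = 4.813 · 0.9842·0.9239 / [1 − 0.5402]
    = 4.813 · 0.9093 / 0.4598
    = 9.52 m

H_c = 9.52 m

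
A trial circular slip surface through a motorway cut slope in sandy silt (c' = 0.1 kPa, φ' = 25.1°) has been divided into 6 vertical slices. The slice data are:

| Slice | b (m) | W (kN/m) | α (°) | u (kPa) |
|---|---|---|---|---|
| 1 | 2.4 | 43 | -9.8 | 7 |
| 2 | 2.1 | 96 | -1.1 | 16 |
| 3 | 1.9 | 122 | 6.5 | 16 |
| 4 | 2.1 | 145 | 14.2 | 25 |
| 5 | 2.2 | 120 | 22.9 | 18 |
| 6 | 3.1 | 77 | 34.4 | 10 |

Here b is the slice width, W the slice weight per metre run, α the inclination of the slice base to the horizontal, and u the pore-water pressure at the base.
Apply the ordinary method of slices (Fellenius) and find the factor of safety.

Ordinary method of slices: FS = Σ[c'·Δl_i + (W_i cosα_i − u_i·Δl_i)·tanφ'] / Σ W_i sinα_i, with Δl_i = b_i / cosα_i.
Slice 1: Δl = 2.4/cos(-9.8°) = 2.436 m; N'_1 = 43·cos(-9.8°) − 7·2.436 = 25.3; c'Δl = 0.24; W sinα = -7.3
Slice 2: Δl = 2.1/cos(-1.1°) = 2.100 m; N'_2 = 96·cos(-1.1°) − 16·2.100 = 62.4; c'Δl = 0.21; W sinα = -1.8
Slice 3: Δl = 1.9/cos6.5° = 1.912 m; N'_3 = 122·cos6.5° − 16·1.912 = 90.6; c'Δl = 0.19; W sinα = 13.8
Slice 4: Δl = 2.1/cos14.2° = 2.166 m; N'_4 = 145·cos14.2° − 25·2.166 = 86.4; c'Δl = 0.22; W sinα = 35.6
Slice 5: Δl = 2.2/cos22.9° = 2.388 m; N'_5 = 120·cos22.9° − 18·2.388 = 67.6; c'Δl = 0.24; W sinα = 46.7
Slice 6: Δl = 3.1/cos34.4° = 3.757 m; N'_6 = 77·cos34.4° − 10·3.757 = 26.0; c'Δl = 0.38; W sinα = 43.5
Σc'Δl = 1.5 kN/m; ΣN' = 358.3 kN/m; ΣW sinα = 130.4 kN/m
Resisting = 1.5 + 358.3·tan25.1° = 1.5 + 167.8 = 169.3 kN/m
FS = 169.3 / 130.4 = 1.298

FS = 1.30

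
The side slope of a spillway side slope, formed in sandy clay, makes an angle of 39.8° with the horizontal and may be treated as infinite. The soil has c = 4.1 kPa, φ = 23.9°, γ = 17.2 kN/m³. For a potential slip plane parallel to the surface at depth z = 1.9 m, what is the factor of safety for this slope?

FS = 0.79

For an infinite slope with a slip plane parallel to the surface (no pore pressure): FS = [c + γz cos²β tanφ] / [γz sinβ cosβ].
γz = 17.2·1.9 = 32.68 kN/m²
Numerator = 4.1 + 32.68·cos²39.8°·tan23.9° = 4.1 + 32.68·0.5903·0.4431 = 12.648 kPa
Denominator = 32.68·sin39.8°·cos39.8° = 32.68·0.6401·0.7683 = 16.072 kPa
FS = 12.648 / 16.072 = 0.787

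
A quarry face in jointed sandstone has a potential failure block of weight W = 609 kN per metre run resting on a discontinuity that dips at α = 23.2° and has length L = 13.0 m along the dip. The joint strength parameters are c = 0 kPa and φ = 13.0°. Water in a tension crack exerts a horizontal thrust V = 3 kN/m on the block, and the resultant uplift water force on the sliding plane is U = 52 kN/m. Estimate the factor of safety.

FS = 0.48

Resolving the block weight along and normal to the plane and applying the Mohr–Coulomb strength on the joint:
N' = W cosα − U − V sinα = 609·cos23.2° − 52 − 3·sin23.2° = 506.6 kN/m
Driving force T = W sinα + V cosα = 609·sin23.2° + 3·cos23.2° = 242.7 kN/m
Resisting force R = c·L + N'·tanφ = 0·13.0 + 506.6·tan13.0° = 0.0 + 117.0 = 117.0 kN/m
FS = R / T = 117.0 / 242.7 = 0.482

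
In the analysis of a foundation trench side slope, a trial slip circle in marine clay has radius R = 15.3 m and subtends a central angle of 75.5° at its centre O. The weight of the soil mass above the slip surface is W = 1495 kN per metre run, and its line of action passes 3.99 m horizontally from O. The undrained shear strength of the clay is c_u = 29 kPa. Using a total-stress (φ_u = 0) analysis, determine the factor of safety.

Taking moments about the centre O, the resisting moment is provided by the undrained shear strength acting along the arc:
Arc length L_a = R·θ = 15.3·(75.5°·π/180) = 15.3·1.3177 = 20.16 m
M_R = c_u·L_a·R = 29·20.16·15.3 = 8945.5 kN·m/m
M_D = W·d = 1495·3.99 = 5965.1 kN·m/m
FS = M_R / M_D = 8945.5 / 5965.1 = 1.500

FS = 1.50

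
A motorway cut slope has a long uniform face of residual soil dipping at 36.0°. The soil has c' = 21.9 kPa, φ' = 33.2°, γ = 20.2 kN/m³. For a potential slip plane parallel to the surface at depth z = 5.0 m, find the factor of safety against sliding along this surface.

For an infinite slope with a slip plane parallel to the surface (no pore pressure): FS = [c' + γz cos²β tanφ'] / [γz sinβ cosβ].
γz = 20.2·5.0 = 101.00 kN/m²
Numerator = 21.9 + 101.00·cos²36.0°·tan33.2° = 21.9 + 101.00·0.6545·0.6544 = 65.158 kPa
Denominator = 101.00·sin36.0°·cos36.0° = 101.00·0.5878·0.8090 = 48.028 kPa
FS = 65.158 / 48.028 = 1.357

FS = 1.36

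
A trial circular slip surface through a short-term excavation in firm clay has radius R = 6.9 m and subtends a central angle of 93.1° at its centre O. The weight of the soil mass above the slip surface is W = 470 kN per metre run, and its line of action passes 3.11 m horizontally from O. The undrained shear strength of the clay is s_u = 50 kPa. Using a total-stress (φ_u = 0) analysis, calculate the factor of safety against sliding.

Taking moments about the centre O, the resisting moment is provided by the undrained shear strength acting along the arc:
Arc length L_a = R·θ = 6.9·(93.1°·π/180) = 6.9·1.6249 = 11.21 m
M_R = s_u·L_a·R = 50·11.21·6.9 = 3868.1 kN·m/m
M_D = W·d = 470·3.11 = 1461.7 kN·m/m
FS = M_R / M_D = 3868.1 / 1461.7 = 2.646

FS = 2.65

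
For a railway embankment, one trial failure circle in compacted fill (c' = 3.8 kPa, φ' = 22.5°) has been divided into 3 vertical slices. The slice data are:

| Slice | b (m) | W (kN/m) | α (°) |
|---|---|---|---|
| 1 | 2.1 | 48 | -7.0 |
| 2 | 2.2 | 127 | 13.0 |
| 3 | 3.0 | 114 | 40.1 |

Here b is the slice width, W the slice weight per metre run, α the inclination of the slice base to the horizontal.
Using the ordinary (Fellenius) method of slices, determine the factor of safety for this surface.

Ordinary method of slices: FS = Σ[c'·Δl_i + (W_i cosα_i)·tanφ'] / Σ W_i sinα_i, with Δl_i = b_i / cosα_i.
Slice 1: Δl = 2.1/cos(-7.0°) = 2.116 m; N'_1 = 48·cos(-7.0°) = 47.6; c'Δl = 8.04; W sinα = -5.8
Slice 2: Δl = 2.2/cos13.0° = 2.258 m; N'_2 = 127·cos13.0° = 123.7; c'Δl = 8.58; W sinα = 28.6
Slice 3: Δl = 3.0/cos40.1° = 3.922 m; N'_3 = 114·cos40.1° = 87.2; c'Δl = 14.90; W sinα = 73.4
Σc'Δl = 31.5 kN/m; ΣN' = 258.6 kN/m; ΣW sinα = 96.1 kN/m
Resisting = 31.5 + 258.6·tan22.5° = 31.5 + 107.1 = 138.6 kN/m
FS = 138.6 / 96.1 = 1.442

FS = 1.44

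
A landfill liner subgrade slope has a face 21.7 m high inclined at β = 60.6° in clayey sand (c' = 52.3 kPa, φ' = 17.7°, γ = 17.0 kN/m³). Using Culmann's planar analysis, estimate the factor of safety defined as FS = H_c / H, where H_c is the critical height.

H_c = (4c'/γ) · sinβ cosφ' / [1 − cos(β − φ')]
    = (4·52.3/17.0) · sin60.6°·cos17.7° / [1 − cos42.9°]
    = 12.306 · 0.8300 / 0.2675 = 38.19 m
FS = H_c / H = 38.19 / 21.7 = 1.760

FS = 1.76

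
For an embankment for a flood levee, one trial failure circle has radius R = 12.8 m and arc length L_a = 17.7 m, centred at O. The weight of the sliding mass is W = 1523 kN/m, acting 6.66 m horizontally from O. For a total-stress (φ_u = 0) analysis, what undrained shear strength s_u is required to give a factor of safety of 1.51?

s_u = 67.6 kPa

FS = s_u·L_a·R / (W·d), so s_u = FS·W·d / (L_a·R).
s_u = 1.51·1523·6.66 / (17.70·12.8) = 15316.2 / 226.56 = 67.60 kPa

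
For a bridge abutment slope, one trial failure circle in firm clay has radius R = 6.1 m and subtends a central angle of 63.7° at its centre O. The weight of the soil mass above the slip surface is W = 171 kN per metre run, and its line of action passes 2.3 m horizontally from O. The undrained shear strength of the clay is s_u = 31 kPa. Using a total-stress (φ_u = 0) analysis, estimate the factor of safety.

Taking moments about the centre O, the resisting moment is provided by the undrained shear strength acting along the arc:
Arc length L_a = R·θ = 6.1·(63.7°·π/180) = 6.1·1.1118 = 6.78 m
M_R = s_u·L_a·R = 31·6.78·6.1 = 1282.4 kN·m/m
M_D = W·d = 171·2.3 = 393.3 kN·m/m
FS = M_R / M_D = 1282.4 / 393.3 = 3.261

FS = 3.26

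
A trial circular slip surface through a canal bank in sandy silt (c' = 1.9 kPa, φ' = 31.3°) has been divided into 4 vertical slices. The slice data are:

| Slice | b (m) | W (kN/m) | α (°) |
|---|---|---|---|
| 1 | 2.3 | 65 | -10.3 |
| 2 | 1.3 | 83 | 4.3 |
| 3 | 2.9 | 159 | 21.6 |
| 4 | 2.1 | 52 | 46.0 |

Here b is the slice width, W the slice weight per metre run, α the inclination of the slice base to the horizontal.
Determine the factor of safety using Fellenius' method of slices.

FS = 2.43

Ordinary method of slices: FS = Σ[c'·Δl_i + (W_i cosα_i)·tanφ'] / Σ W_i sinα_i, with Δl_i = b_i / cosα_i.
Slice 1: Δl = 2.3/cos(-10.3°) = 2.338 m; N'_1 = 65·cos(-10.3°) = 64.0; c'Δl = 4.44; W sinα = -11.6
Slice 2: Δl = 1.3/cos4.3° = 1.304 m; N'_2 = 83·cos4.3° = 82.8; c'Δl = 2.48; W sinα = 6.2
Slice 3: Δl = 2.9/cos21.6° = 3.119 m; N'_3 = 159·cos21.6° = 147.8; c'Δl = 5.93; W sinα = 58.5
Slice 4: Δl = 2.1/cos46.0° = 3.023 m; N'_4 = 52·cos46.0° = 36.1; c'Δl = 5.74; W sinα = 37.4
Σc'Δl = 18.6 kN/m; ΣN' = 330.7 kN/m; ΣW sinα = 90.5 kN/m
Resisting = 18.6 + 330.7·tan31.3° = 18.6 + 201.1 = 219.6 kN/m
FS = 219.6 / 90.5 = 2.426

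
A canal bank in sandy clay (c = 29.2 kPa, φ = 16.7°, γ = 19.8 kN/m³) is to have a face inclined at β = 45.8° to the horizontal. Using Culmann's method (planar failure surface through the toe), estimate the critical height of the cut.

H_c = 32.09 m

Culmann's analysis gives the critical failure plane at α_cr = (β + φ)/2 = (45.8 + 16.7)/2 = 31.2°, and the critical height
H_c = (4c/γ) · sinβ cosφ / [1 − cos(β − φ)]
    = (4·29.2/19.8) · sin45.8°·cos16.7° / [1 − cos(29.1°)]
    = 5.899 · 0.7169·0.9578 / [1 − 0.8738]
    = 5.899 · 0.6867 / 0.1262
    = 32.09 m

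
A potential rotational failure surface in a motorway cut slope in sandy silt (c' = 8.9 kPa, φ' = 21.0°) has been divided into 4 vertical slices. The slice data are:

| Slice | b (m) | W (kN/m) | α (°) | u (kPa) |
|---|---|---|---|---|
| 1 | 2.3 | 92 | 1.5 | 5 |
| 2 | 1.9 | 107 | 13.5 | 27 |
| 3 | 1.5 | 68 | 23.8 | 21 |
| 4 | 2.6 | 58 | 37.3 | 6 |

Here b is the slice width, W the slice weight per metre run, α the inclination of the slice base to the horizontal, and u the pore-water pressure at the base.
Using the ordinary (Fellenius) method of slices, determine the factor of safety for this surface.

Ordinary method of slices: FS = Σ[c'·Δl_i + (W_i cosα_i − u_i·Δl_i)·tanφ'] / Σ W_i sinα_i, with Δl_i = b_i / cosα_i.
Slice 1: Δl = 2.3/cos1.5° = 2.301 m; N'_1 = 92·cos1.5° − 5·2.301 = 80.5; c'Δl = 20.48; W sinα = 2.4
Slice 2: Δl = 1.9/cos13.5° = 1.954 m; N'_2 = 107·cos13.5° − 27·1.954 = 51.3; c'Δl = 17.39; W sinα = 25.0
Slice 3: Δl = 1.5/cos23.8° = 1.639 m; N'_3 = 68·cos23.8° − 21·1.639 = 27.8; c'Δl = 14.59; W sinα = 27.4
Slice 4: Δl = 2.6/cos37.3° = 3.268 m; N'_4 = 58·cos37.3° − 6·3.268 = 26.5; c'Δl = 29.09; W sinα = 35.1
Σc'Δl = 81.5 kN/m; ΣN' = 186.1 kN/m; ΣW sinα = 90.0 kN/m
Resisting = 81.5 + 186.1·tan21.0° = 81.5 + 71.4 = 153.0 kN/m
FS = 153.0 / 90.0 = 1.700

FS = 1.70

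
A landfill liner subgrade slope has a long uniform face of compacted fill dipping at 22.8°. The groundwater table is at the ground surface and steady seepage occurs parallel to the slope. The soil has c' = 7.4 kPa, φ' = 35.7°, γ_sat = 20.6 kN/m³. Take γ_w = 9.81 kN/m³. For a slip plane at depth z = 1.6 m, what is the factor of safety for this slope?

FS = 1.52

With seepage parallel to the slope and the water table at the surface, the effective normal stress on the slip plane uses the buoyant unit weight γ' = γ_sat − γ_w while the driving shear stress uses γ_sat:
FS = [c' + γ' z cos²β tanφ'] / [γ_sat z sinβ cosβ]
γ' = 20.6 − 9.81 = 10.79 kN/m³
Numerator = 7.4 + 10.79·1.6·cos²22.8°·tan35.7° = 7.4 + 10.79·1.6·0.8498·0.7186 = 17.943 kPa
Denominator = 20.6·1.6·sin22.8°·cos22.8° = 20.6·1.6·0.3875·0.9219 = 11.775 kPa
FS = 17.943 / 11.775 = 1.524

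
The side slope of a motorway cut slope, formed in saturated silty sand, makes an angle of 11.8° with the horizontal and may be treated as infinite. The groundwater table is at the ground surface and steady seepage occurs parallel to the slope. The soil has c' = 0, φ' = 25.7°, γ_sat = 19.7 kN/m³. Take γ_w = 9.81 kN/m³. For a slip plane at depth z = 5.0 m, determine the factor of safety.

With seepage parallel to the slope and the water table at the surface, the effective normal stress on the slip plane uses the buoyant unit weight γ' = γ_sat − γ_w while the driving shear stress uses γ_sat:
FS = [c' + γ' z cos²β tanφ'] / [γ_sat z sinβ cosβ]
(For c' = 0 this reduces to FS = (γ'/γ_sat)·tanφ'/tanβ.)
γ' = 19.7 − 9.81 = 9.89 kN/m³
Numerator = 0.0 + 9.89·5.0·cos²11.8°·tan25.7° = 0.0 + 9.89·5.0·0.9582·0.4813 = 22.803 kPa
Denominator = 19.7·5.0·sin11.8°·cos11.8° = 19.7·5.0·0.2045·0.9789 = 19.717 kPa
FS = 22.803 / 19.717 = 1.157

FS = 1.16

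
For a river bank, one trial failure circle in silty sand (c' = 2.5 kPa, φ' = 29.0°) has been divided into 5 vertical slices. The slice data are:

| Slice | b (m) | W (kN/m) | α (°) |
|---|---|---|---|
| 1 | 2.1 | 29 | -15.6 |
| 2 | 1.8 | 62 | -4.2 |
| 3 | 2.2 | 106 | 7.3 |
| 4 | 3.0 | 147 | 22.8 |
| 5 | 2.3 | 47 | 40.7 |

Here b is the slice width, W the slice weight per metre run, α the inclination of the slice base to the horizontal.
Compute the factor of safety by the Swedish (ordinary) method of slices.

Ordinary method of slices: FS = Σ[c'·Δl_i + (W_i cosα_i)·tanφ'] / Σ W_i sinα_i, with Δl_i = b_i / cosα_i.
Slice 1: Δl = 2.1/cos(-15.6°) = 2.180 m; N'_1 = 29·cos(-15.6°) = 27.9; c'Δl = 5.45; W sinα = -7.8
Slice 2: Δl = 1.8/cos(-4.2°) = 1.805 m; N'_2 = 62·cos(-4.2°) = 61.8; c'Δl = 4.51; W sinα = -4.5
Slice 3: Δl = 2.2/cos7.3° = 2.218 m; N'_3 = 106·cos7.3° = 105.1; c'Δl = 5.54; W sinα = 13.5
Slice 4: Δl = 3.0/cos22.8° = 3.254 m; N'_4 = 147·cos22.8° = 135.5; c'Δl = 8.14; W sinα = 57.0
Slice 5: Δl = 2.3/cos40.7° = 3.034 m; N'_5 = 47·cos40.7° = 35.6; c'Δl = 7.58; W sinα = 30.6
Σc'Δl = 31.2 kN/m; ΣN' = 366.1 kN/m; ΣW sinα = 88.7 kN/m
Resisting = 31.2 + 366.1·tan29.0° = 31.2 + 202.9 = 234.1 kN/m
FS = 234.1 / 88.7 = 2.638

FS = 2.64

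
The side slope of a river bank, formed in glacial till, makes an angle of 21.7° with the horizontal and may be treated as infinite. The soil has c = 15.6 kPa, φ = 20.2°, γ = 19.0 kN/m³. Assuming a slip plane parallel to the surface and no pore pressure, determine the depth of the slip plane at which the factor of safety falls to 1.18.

z = 9.36 m

Setting FS = 1.18 in FS = [c + γz cos²β tanφ] / [γz sinβ cosβ] and solving for z:
z = c / [γ cosβ (FS·sinβ − cosβ·tanφ)]
  = 15.6 / [19.0·cos21.7°·(1.18·sin21.7° − cos21.7°·tan20.2°)]
  = 15.6 / [19.0·0.9291·(1.18·0.3697 − 0.9291·0.3679)]
  = 15.6 / 1.6673 = 9.356 m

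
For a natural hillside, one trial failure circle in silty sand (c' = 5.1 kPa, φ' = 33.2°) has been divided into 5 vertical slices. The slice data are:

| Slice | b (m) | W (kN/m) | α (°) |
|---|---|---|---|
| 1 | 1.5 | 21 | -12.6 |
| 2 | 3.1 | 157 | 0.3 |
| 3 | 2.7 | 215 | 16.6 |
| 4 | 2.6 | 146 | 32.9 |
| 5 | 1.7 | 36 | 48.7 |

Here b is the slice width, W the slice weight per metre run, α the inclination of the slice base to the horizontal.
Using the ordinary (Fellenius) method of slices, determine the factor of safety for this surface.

FS = 2.52

Ordinary method of slices: FS = Σ[c'·Δl_i + (W_i cosα_i)·tanφ'] / Σ W_i sinα_i, with Δl_i = b_i / cosα_i.
Slice 1: Δl = 1.5/cos(-12.6°) = 1.537 m; N'_1 = 21·cos(-12.6°) = 20.5; c'Δl = 7.84; W sinα = -4.6
Slice 2: Δl = 3.1/cos0.3° = 3.100 m; N'_2 = 157·cos0.3° = 157.0; c'Δl = 15.81; W sinα = 0.8
Slice 3: Δl = 2.7/cos16.6° = 2.817 m; N'_3 = 215·cos16.6° = 206.0; c'Δl = 14.37; W sinα = 61.4
Slice 4: Δl = 2.6/cos32.9° = 3.097 m; N'_4 = 146·cos32.9° = 122.6; c'Δl = 15.79; W sinα = 79.3
Slice 5: Δl = 1.7/cos48.7° = 2.576 m; N'_5 = 36·cos48.7° = 23.8; c'Δl = 13.14; W sinα = 27.0
Σc'Δl = 66.9 kN/m; ΣN' = 529.9 kN/m; ΣW sinα = 164.0 kN/m
Resisting = 66.9 + 529.9·tan33.2° = 66.9 + 346.7 = 413.7 kN/m
FS = 413.7 / 164.0 = 2.522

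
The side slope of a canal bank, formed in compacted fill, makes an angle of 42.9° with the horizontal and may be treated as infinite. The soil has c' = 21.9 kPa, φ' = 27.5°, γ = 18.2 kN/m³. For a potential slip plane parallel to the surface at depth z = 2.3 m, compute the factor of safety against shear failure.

FS = 1.61

For an infinite slope with a slip plane parallel to the surface (no pore pressure): FS = [c' + γz cos²β tanφ'] / [γz sinβ cosβ].
γz = 18.2·2.3 = 41.86 kN/m²
Numerator = 21.9 + 41.86·cos²42.9°·tan27.5° = 21.9 + 41.86·0.5366·0.5206 = 33.593 kPa
Denominator = 41.86·sin42.9°·cos42.9° = 41.86·0.6807·0.7325 = 20.874 kPa
FS = 33.593 / 20.874 = 1.609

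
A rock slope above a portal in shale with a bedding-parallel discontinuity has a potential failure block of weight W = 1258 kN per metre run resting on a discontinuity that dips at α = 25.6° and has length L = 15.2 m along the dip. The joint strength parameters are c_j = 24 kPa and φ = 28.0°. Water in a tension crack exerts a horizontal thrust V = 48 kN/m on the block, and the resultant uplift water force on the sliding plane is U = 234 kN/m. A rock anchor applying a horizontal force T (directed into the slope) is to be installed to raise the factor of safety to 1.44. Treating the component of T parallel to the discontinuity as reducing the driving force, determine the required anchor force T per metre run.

T = 8 kN/m

Resolving forces along and normal to the sliding plane, with the horizontal anchor force T adding T·sinα to the effective normal force and T·cosα acting up the plane against the driving force:
FS = [c_jL + (W cosα − U − V sinα + T sinα) tanφ] / [W sinα + V cosα − T cosα]
Without the anchor: N' = 879.8 kN/m, driving T_d = 586.9 kN/m, resisting R = 24·15.2 + 879.8·tan28.0° = 832.6 kN/m, FS = 1.42.
Setting FS = 1.44 and solving for T:
1.44·(586.9 − T cos25.6°) = 832.6 + T sin25.6°·tan28.0°
T·(sin25.6°·tan28.0° + 1.44·cos25.6°) = 1.44·586.9 − 832.6
T·(0.4321·0.5317 + 1.44·0.9018) = 845.1 − 832.6 = 12.5
T·1.5284 = 12.5
T = 8.2 kN/m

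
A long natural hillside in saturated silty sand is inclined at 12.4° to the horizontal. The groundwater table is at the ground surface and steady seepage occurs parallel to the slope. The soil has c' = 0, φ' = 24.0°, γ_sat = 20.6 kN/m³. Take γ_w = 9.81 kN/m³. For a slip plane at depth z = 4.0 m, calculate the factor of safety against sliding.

With seepage parallel to the slope and the water table at the surface, the effective normal stress on the slip plane uses the buoyant unit weight γ' = γ_sat − γ_w while the driving shear stress uses γ_sat:
FS = [c' + γ' z cos²β tanφ'] / [γ_sat z sinβ cosβ]
(For c' = 0 this reduces to FS = (γ'/γ_sat)·tanφ'/tanβ.)
γ' = 20.6 − 9.81 = 10.79 kN/m³
Numerator = 0.0 + 10.79·4.0·cos²12.4°·tan24.0° = 0.0 + 10.79·4.0·0.9539·0.4452 = 18.330 kPa
Denominator = 20.6·4.0·sin12.4°·cos12.4° = 20.6·4.0·0.2147·0.9767 = 17.281 kPa
FS = 18.330 / 17.281 = 1.061

FS = 1.06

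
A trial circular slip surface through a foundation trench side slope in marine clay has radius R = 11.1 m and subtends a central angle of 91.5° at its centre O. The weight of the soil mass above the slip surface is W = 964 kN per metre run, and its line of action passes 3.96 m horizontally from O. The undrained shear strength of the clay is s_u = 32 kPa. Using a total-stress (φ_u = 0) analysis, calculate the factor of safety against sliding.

FS = 1.65

Taking moments about the centre O, the resisting moment is provided by the undrained shear strength acting along the arc:
Arc length L_a = R·θ = 11.1·(91.5°·π/180) = 11.1·1.5970 = 17.73 m
M_R = s_u·L_a·R = 32·17.73·11.1 = 6296.4 kN·m/m
M_D = W·d = 964·3.96 = 3817.4 kN·m/m
FS = M_R / M_D = 6296.4 / 3817.4 = 1.649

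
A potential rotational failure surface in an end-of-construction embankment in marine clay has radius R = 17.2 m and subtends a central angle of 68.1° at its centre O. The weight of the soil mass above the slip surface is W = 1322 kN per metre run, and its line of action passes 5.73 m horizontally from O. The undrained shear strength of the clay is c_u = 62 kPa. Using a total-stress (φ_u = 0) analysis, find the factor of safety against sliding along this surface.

FS = 2.88

Taking moments about the centre O, the resisting moment is provided by the undrained shear strength acting along the arc:
Arc length L_a = R·θ = 17.2·(68.1°·π/180) = 17.2·1.1886 = 20.44 m
M_R = c_u·L_a·R = 62·20.44·17.2 = 21800.8 kN·m/m
M_D = W·d = 1322·5.73 = 7575.1 kN·m/m
FS = M_R / M_D = 21800.8 / 7575.1 = 2.878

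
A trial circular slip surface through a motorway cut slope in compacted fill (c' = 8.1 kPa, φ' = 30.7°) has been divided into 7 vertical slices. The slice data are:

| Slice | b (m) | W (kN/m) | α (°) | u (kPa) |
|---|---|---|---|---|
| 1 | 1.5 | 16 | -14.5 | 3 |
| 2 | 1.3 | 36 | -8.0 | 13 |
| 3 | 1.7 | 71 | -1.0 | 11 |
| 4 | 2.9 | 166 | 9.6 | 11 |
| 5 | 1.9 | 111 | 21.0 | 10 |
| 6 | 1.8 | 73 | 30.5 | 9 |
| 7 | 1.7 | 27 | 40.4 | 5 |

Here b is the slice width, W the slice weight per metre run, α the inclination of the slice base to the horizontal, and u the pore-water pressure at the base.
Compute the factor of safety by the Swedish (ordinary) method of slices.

FS = 2.86

Ordinary method of slices: FS = Σ[c'·Δl_i + (W_i cosα_i − u_i·Δl_i)·tanφ'] / Σ W_i sinα_i, with Δl_i = b_i / cosα_i.
Slice 1: Δl = 1.5/cos(-14.5°) = 1.549 m; N'_1 = 16·cos(-14.5°) − 3·1.549 = 10.8; c'Δl = 12.55; W sinα = -4.0
Slice 2: Δl = 1.3/cos(-8.0°) = 1.313 m; N'_2 = 36·cos(-8.0°) − 13·1.313 = 18.6; c'Δl = 10.63; W sinα = -5.0
Slice 3: Δl = 1.7/cos(-1.0°) = 1.700 m; N'_3 = 71·cos(-1.0°) − 11·1.700 = 52.3; c'Δl = 13.77; W sinα = -1.2
Slice 4: Δl = 2.9/cos9.6° = 2.941 m; N'_4 = 166·cos9.6° − 11·2.941 = 131.3; c'Δl = 23.82; W sinα = 27.7
Slice 5: Δl = 1.9/cos21.0° = 2.035 m; N'_5 = 111·cos21.0° − 10·2.035 = 83.3; c'Δl = 16.48; W sinα = 39.8
Slice 6: Δl = 1.8/cos30.5° = 2.089 m; N'_6 = 73·cos30.5° − 9·2.089 = 44.1; c'Δl = 16.92; W sinα = 37.1
Slice 7: Δl = 1.7/cos40.4° = 2.232 m; N'_7 = 27·cos40.4° − 5·2.232 = 9.4; c'Δl = 18.08; W sinα = 17.5
Σc'Δl = 112.3 kN/m; ΣN' = 349.8 kN/m; ΣW sinα = 111.8 kN/m
Resisting = 112.3 + 349.8·tan30.7° = 112.3 + 207.7 = 320.0 kN/m
FS = 320.0 / 111.8 = 2.863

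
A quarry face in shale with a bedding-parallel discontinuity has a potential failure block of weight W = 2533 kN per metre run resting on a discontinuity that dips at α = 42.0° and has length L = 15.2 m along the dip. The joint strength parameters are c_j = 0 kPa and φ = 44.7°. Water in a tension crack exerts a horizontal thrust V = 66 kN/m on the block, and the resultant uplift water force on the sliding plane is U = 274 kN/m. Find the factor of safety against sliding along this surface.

FS = 0.89

Resolving the block weight along and normal to the plane and applying the Mohr–Coulomb strength on the joint:
N' = W cosα − U − V sinα = 2533·cos42.0° − 274 − 66·sin42.0° = 1564.2 kN/m
Driving force T = W sinα + V cosα = 2533·sin42.0° + 66·cos42.0° = 1744.0 kN/m
Resisting force R = c_j·L + N'·tanφ = 0·15.2 + 1564.2·tan44.7° = 0.0 + 1547.9 = 1547.9 kN/m
FS = R / T = 1547.9 / 1744.0 = 0.888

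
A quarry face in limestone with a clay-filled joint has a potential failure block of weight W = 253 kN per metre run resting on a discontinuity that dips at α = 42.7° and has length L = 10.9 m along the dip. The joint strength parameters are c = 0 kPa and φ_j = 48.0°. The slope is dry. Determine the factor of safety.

Resolving the block weight along and normal to the plane and applying the Mohr–Coulomb strength on the joint:
N' = W cosα = 253·cos42.7° = 185.9 kN/m
Driving force T = W sinα = 253·sin42.7° = 171.6 kN/m
Resisting force R = c·L + N'·tanφ_j = 0·10.9 + 185.9·tan48.0° = 0.0 + 206.5 = 206.5 kN/m
FS = R / T = 206.5 / 171.6 = 1.204

FS = 1.20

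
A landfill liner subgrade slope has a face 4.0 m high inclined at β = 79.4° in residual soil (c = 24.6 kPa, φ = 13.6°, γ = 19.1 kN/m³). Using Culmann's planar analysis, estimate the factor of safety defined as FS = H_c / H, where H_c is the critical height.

H_c = (4c/γ) · sinβ cosφ / [1 − cos(β − φ)]
    = (4·24.6/19.1) · sin79.4°·cos13.6° / [1 − cos65.8°]
    = 5.152 · 0.9554 / 0.5901 = 8.34 m
FS = H_c / H = 8.34 / 4.0 = 2.085

FS = 2.09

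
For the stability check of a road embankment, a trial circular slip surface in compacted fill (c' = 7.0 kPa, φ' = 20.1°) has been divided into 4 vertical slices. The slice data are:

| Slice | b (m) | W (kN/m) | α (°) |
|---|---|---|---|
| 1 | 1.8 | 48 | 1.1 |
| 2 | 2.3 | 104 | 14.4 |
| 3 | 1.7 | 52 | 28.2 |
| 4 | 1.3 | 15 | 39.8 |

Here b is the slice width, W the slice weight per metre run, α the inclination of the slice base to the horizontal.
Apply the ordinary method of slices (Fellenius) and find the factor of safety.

FS = 2.13

Ordinary method of slices: FS = Σ[c'·Δl_i + (W_i cosα_i)·tanφ'] / Σ W_i sinα_i, with Δl_i = b_i / cosα_i.
Slice 1: Δl = 1.8/cos1.1° = 1.800 m; N'_1 = 48·cos1.1° = 48.0; c'Δl = 12.60; W sinα = 0.9
Slice 2: Δl = 2.3/cos14.4° = 2.375 m; N'_2 = 104·cos14.4° = 100.7; c'Δl = 16.62; W sinα = 25.9
Slice 3: Δl = 1.7/cos28.2° = 1.929 m; N'_3 = 52·cos28.2° = 45.8; c'Δl = 13.50; W sinα = 24.6
Slice 4: Δl = 1.3/cos39.8° = 1.692 m; N'_4 = 15·cos39.8° = 11.5; c'Δl = 11.84; W sinα = 9.6
Σc'Δl = 54.6 kN/m; ΣN' = 206.1 kN/m; ΣW sinα = 61.0 kN/m
Resisting = 54.6 + 206.1·tan20.1° = 54.6 + 75.4 = 130.0 kN/m
FS = 130.0 / 61.0 = 2.132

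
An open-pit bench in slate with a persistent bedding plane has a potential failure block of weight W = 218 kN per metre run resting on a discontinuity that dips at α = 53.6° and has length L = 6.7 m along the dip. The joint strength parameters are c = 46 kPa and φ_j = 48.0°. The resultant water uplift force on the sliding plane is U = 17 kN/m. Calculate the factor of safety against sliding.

FS = 2.47

Resolving the block weight along and normal to the plane and applying the Mohr–Coulomb strength on the joint:
N' = W cosα − U = 218·cos53.6° − 17 = 112.4 kN/m
Driving force T = W sinα = 218·sin53.6° = 175.5 kN/m
Resisting force R = c·L + N'·tanφ_j = 46·6.7 + 112.4·tan48.0° = 308.2 + 124.8 = 433.0 kN/m
FS = R / T = 433.0 / 175.5 = 2.468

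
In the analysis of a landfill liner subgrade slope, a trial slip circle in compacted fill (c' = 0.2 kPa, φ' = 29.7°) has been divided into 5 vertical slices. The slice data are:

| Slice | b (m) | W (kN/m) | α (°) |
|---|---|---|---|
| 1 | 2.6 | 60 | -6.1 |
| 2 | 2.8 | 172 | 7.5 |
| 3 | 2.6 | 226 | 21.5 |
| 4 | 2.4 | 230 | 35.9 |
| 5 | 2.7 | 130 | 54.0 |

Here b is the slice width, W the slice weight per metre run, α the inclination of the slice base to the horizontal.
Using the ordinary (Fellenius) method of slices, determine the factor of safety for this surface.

FS = 1.19

Ordinary method of slices: FS = Σ[c'·Δl_i + (W_i cosα_i)·tanφ'] / Σ W_i sinα_i, with Δl_i = b_i / cosα_i.
Slice 1: Δl = 2.6/cos(-6.1°) = 2.615 m; N'_1 = 60·cos(-6.1°) = 59.7; c'Δl = 0.52; W sinα = -6.4
Slice 2: Δl = 2.8/cos7.5° = 2.824 m; N'_2 = 172·cos7.5° = 170.5; c'Δl = 0.56; W sinα = 22.5
Slice 3: Δl = 2.6/cos21.5° = 2.794 m; N'_3 = 226·cos21.5° = 210.3; c'Δl = 0.56; W sinα = 82.8
Slice 4: Δl = 2.4/cos35.9° = 2.963 m; N'_4 = 230·cos35.9° = 186.3; c'Δl = 0.59; W sinα = 134.9
Slice 5: Δl = 2.7/cos54.0° = 4.594 m; N'_5 = 130·cos54.0° = 76.4; c'Δl = 0.92; W sinα = 105.2
Σc'Δl = 3.2 kN/m; ΣN' = 703.2 kN/m; ΣW sinα = 338.9 kN/m
Resisting = 3.2 + 703.2·tan29.7° = 3.2 + 401.1 = 404.2 kN/m
FS = 404.2 / 338.9 = 1.193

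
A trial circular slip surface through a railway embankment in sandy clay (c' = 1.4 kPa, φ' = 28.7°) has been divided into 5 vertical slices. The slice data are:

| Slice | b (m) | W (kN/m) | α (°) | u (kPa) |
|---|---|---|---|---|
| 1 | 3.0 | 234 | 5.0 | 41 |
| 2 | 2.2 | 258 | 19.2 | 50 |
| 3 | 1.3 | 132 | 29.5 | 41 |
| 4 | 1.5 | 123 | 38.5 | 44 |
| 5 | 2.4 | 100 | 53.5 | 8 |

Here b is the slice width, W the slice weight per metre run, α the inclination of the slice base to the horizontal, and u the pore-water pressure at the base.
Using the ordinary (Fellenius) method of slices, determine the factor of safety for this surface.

Ordinary method of slices: FS = Σ[c'·Δl_i + (W_i cosα_i − u_i·Δl_i)·tanφ'] / Σ W_i sinα_i, with Δl_i = b_i / cosα_i.
Slice 1: Δl = 3.0/cos5.0° = 3.011 m; N'_1 = 234·cos5.0° − 41·3.011 = 109.6; c'Δl = 4.22; W sinα = 20.4
Slice 2: Δl = 2.2/cos19.2° = 2.330 m; N'_2 = 258·cos19.2° − 50·2.330 = 127.2; c'Δl = 3.26; W sinα = 84.8
Slice 3: Δl = 1.3/cos29.5° = 1.494 m; N'_3 = 132·cos29.5° − 41·1.494 = 53.6; c'Δl = 2.09; W sinα = 65.0
Slice 4: Δl = 1.5/cos38.5° = 1.917 m; N'_4 = 123·cos38.5° − 44·1.917 = 11.9; c'Δl = 2.68; W sinα = 76.6
Slice 5: Δl = 2.4/cos53.5° = 4.035 m; N'_5 = 100·cos53.5° − 8·4.035 = 27.2; c'Δl = 5.65; W sinα = 80.4
Σc'Δl = 17.9 kN/m; ΣN' = 329.6 kN/m; ΣW sinα = 327.2 kN/m
Resisting = 17.9 + 329.6·tan28.7° = 17.9 + 180.4 = 198.3 kN/m
FS = 198.3 / 327.2 = 0.606

FS = 0.61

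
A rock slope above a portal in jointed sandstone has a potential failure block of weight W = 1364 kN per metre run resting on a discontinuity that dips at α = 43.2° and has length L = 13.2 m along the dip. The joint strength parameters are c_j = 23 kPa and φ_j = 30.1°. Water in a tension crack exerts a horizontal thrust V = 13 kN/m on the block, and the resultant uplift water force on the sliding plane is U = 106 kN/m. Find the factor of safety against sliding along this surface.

FS = 0.86

Resolving the block weight along and normal to the plane and applying the Mohr–Coulomb strength on the joint:
N' = W cosα − U − V sinα = 1364·cos43.2° − 106 − 13·sin43.2° = 879.4 kN/m
Driving force T = W sinα + V cosα = 1364·sin43.2° + 13·cos43.2° = 943.2 kN/m
Resisting force R = c_j·L + N'·tanφ_j = 23·13.2 + 879.4·tan30.1° = 303.6 + 509.8 = 813.4 kN/m
FS = R / T = 813.4 / 943.2 = 0.862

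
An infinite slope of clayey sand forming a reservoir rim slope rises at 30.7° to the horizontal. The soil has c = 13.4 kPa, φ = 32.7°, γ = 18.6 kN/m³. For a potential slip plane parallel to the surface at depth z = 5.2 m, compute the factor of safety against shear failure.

FS = 1.40

For an infinite slope with a slip plane parallel to the surface (no pore pressure): FS = [c + γz cos²β tanφ] / [γz sinβ cosβ].
γz = 18.6·5.2 = 96.72 kN/m²
Numerator = 13.4 + 96.72·cos²30.7°·tan32.7° = 13.4 + 96.72·0.7393·0.6420 = 59.308 kPa
Denominator = 96.72·sin30.7°·cos30.7° = 96.72·0.5105·0.8599 = 42.459 kPa
FS = 59.308 / 42.459 = 1.397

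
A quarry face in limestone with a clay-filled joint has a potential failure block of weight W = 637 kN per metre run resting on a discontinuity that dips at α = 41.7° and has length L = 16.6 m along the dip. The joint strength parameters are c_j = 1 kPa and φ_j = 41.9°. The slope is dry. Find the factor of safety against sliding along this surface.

Resolving the block weight along and normal to the plane and applying the Mohr–Coulomb strength on the joint:
N' = W cosα = 637·cos41.7° = 475.6 kN/m
Driving force T = W sinα = 637·sin41.7° = 423.8 kN/m
Resisting force R = c_j·L + N'·tanφ_j = 1·16.6 + 475.6·tan41.9° = 16.6 + 426.7 = 443.3 kN/m
FS = R / T = 443.3 / 423.8 = 1.046

FS = 1.05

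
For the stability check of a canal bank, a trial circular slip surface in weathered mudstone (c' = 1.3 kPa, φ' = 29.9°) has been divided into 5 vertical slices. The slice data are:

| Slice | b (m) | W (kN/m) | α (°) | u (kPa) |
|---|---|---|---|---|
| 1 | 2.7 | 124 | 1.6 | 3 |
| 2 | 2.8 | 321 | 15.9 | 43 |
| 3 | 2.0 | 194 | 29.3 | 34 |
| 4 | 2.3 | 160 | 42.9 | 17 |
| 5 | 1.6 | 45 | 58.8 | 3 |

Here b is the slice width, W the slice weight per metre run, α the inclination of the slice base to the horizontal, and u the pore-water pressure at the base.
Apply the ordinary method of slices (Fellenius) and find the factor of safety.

Ordinary method of slices: FS = Σ[c'·Δl_i + (W_i cosα_i − u_i·Δl_i)·tanφ'] / Σ W_i sinα_i, with Δl_i = b_i / cosα_i.
Slice 1: Δl = 2.7/cos1.6° = 2.701 m; N'_1 = 124·cos1.6° − 3·2.701 = 115.8; c'Δl = 3.51; W sinα = 3.5
Slice 2: Δl = 2.8/cos15.9° = 2.911 m; N'_2 = 321·cos15.9° − 43·2.911 = 183.5; c'Δl = 3.78; W sinα = 87.9
Slice 3: Δl = 2.0/cos29.3° = 2.293 m; N'_3 = 194·cos29.3° − 34·2.293 = 91.2; c'Δl = 2.98; W sinα = 94.9
Slice 4: Δl = 2.3/cos42.9° = 3.140 m; N'_4 = 160·cos42.9° − 17·3.140 = 63.8; c'Δl = 4.08; W sinα = 108.9
Slice 5: Δl = 1.6/cos58.8° = 3.089 m; N'_5 = 45·cos58.8° − 3·3.089 = 14.0; c'Δl = 4.02; W sinα = 38.5
Σc'Δl = 18.4 kN/m; ΣN' = 468.5 kN/m; ΣW sinα = 333.8 kN/m
Resisting = 18.4 + 468.5·tan29.9° = 18.4 + 269.4 = 287.8 kN/m
FS = 287.8 / 333.8 = 0.862

FS = 0.86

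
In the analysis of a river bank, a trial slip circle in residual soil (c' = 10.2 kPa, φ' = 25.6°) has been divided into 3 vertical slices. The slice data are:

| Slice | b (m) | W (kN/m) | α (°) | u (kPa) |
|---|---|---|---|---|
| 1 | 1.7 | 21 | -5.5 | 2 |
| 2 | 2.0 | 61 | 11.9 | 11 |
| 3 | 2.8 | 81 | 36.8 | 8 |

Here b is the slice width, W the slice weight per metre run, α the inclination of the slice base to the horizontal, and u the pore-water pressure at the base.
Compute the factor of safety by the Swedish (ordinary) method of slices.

Ordinary method of slices: FS = Σ[c'·Δl_i + (W_i cosα_i − u_i·Δl_i)·tanφ'] / Σ W_i sinα_i, with Δl_i = b_i / cosα_i.
Slice 1: Δl = 1.7/cos(-5.5°) = 1.708 m; N'_1 = 21·cos(-5.5°) − 2·1.708 = 17.5; c'Δl = 17.42; W sinα = -2.0
Slice 2: Δl = 2.0/cos11.9° = 2.044 m; N'_2 = 61·cos11.9° − 11·2.044 = 37.2; c'Δl = 20.85; W sinα = 12.6
Slice 3: Δl = 2.8/cos36.8° = 3.497 m; N'_3 = 81·cos36.8° − 8·3.497 = 36.9; c'Δl = 35.67; W sinα = 48.5
Σc'Δl = 73.9 kN/m; ΣN' = 91.6 kN/m; ΣW sinα = 59.1 kN/m
Resisting = 73.9 + 91.6·tan25.6° = 73.9 + 43.9 = 117.8 kN/m
FS = 117.8 / 59.1 = 1.994

FS = 1.99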